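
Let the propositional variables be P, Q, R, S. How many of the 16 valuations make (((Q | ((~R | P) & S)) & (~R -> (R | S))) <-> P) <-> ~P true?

Initial set: {((((Q | ((~R | P) & S)) & (~R -> (R | S))) <-> P) <-> ~P)}.
((((Q | ((~R | P) & S)) & (~R -> (R | S))) <-> P) <-> ~P): β-rule — branch into (((Q | ((~R | P) & S)) & (~R -> (R | S))) <-> P), ~P  //  ~(((Q | ((~R | P) & S)) & (~R -> (R | S))) <-> P), ~~P.
  branch 1 (add (((Q | ((~R | P) & S)) & (~R -> (R | S))) <-> P), ~P):
    (((Q | ((~R | P) & S)) & (~R -> (R | S))) <-> P): β-rule — branch into ((Q | ((~R | P) & S)) & (~R -> (R | S))), P  //  ~((Q | ((~R | P) & S)) & (~R -> (R | S))), ~P.
      branch 1.1 (add ((Q | ((~R | P) & S)) & (~R -> (R | S))), P):
        × closes — contains both P and ~P.
      branch 1.2 (add ~((Q | ((~R | P) & S)) & (~R -> (R | S))), ~P):
        ~((Q | ((~R | P) & S)) & (~R -> (R | S))): β-rule — branch into ~(Q | ((~R | P) & S))  //  ~(~R -> (R | S)).
          branch 1.2.1 (add ~(Q | ((~R | P) & S))):
            ~(Q | ((~R | P) & S)): α-rule — add ~Q, ~((~R | P) & S).
            ~((~R | P) & S): β-rule — branch into ~(~R | P)  //  ~S.
              branch 1.2.1.1 (add ~(~R | P)):
                ~(~R | P): α-rule — add ~~R, ~P.
                ○ open, literals {P=false, Q=false, R=true}.
              branch 1.2.1.2 (add ~S):
                ○ open, literals {P=false, Q=false, S=false}.
          branch 1.2.2 (add ~(~R -> (R | S))):
            ~(~R -> (R | S)): α-rule — add ~R, ~(R | S).
            ~(R | S): α-rule — add ~R, ~S.
            ○ open, literals {P=false, R=false, S=false}.
  branch 2 (add ~(((Q | ((~R | P) & S)) & (~R -> (R | S))) <-> P), ~~P):
    ~(((Q | ((~R | P) & S)) & (~R -> (R | S))) <-> P): β-rule — branch into ((Q | ((~R | P) & S)) & (~R -> (R | S))), ~P  //  ~((Q | ((~R | P) & S)) & (~R -> (R | S))), P.
      branch 2.1 (add ((Q | ((~R | P) & S)) & (~R -> (R | S))), ~P):
        × closes — contains both P and ~P.
      branch 2.2 (add ~((Q | ((~R | P) & S)) & (~R -> (R | S))), P):
        ~((Q | ((~R | P) & S)) & (~R -> (R | S))): β-rule — branch into ~(Q | ((~R | P) & S))  //  ~(~R -> (R | S)).
          branch 2.2.1 (add ~(Q | ((~R | P) & S))):
            ~(Q | ((~R | P) & S)): α-rule — add ~Q, ~((~R | P) & S).
            ~((~R | P) & S): β-rule — branch into ~(~R | P)  //  ~S.
              branch 2.2.1.1 (add ~(~R | P)):
                ~(~R | P): α-rule — add ~~R, ~P.
                × closes — contains both P and ~P.
              branch 2.2.1.2 (add ~S):
                ○ open, literals {P=true, Q=false, S=false}.
          branch 2.2.2 (add ~(~R -> (R | S))):
            ~(~R -> (R | S)): α-rule — add ~R, ~(R | S).
            ~(R | S): α-rule — add ~R, ~S.
            ○ open, literals {P=true, R=false, S=false}.
3 branches closed, 5 open.
Each open branch fixes some atoms; the unmentioned ones are free. Counting distinct full assignments: branch {P=false, Q=false, R=true} (S) contributes 2 new; branch {P=false, Q=false, S=false} (R) contributes 1 new; branch {P=false, R=false, S=false} (Q) contributes 1 new; branch {P=true, Q=false, S=false} (R) contributes 2 new; branch {P=true, R=false, S=false} (Q) contributes 1 new. Total: 7.

7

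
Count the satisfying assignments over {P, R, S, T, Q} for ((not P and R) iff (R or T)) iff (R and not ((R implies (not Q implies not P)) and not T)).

14

Initial set: {(((not P and R) iff (R or T)) iff (R and not ((R implies (not Q implies not P)) and not T)))}.
(((not P and R) iff (R or T)) iff (R and not ((R implies (not Q implies not P)) and not T))): β-rule — branch into ((not P and R) iff (R or T)), (R and not ((R implies (not Q implies not P)) and not T))  //  not ((not P and R) iff (R or T)), not (R and not ((R implies (not Q implies not P)) and not T)).
  branch 1 (add ((not P and R) iff (R or T)), (R and not ((R implies (not Q implies not P)) and not T))):
    (R and not ((R implies (not Q implies not P)) and not T)): α-rule — add R, not ((R implies (not Q implies not P)) and not T).
    ((not P and R) iff (R or T)): β-rule — branch into (not P and R), (R or T)  //  not (not P and R), not (R or T).
      branch 1.1 (add (not P and R), (R or T)):
        (not P and R): α-rule — add not P, R.
        not ((R implies (not Q implies not P)) and not T): β-rule — branch into not (R implies (not Q implies not P))  //  not not T.
          branch 1.1.1 (add not (R implies (not Q implies not P))):
            not (R implies (not Q implies not P)): α-rule — add R, not (not Q implies not P).
            not (not Q implies not P): α-rule — add not Q, not not P.
            × closes — contains both P and not P.
          branch 1.1.2 (add not not T):
            (R or T): β-rule — branch into R  //  T.
              branch 1.1.2.1 (add R):
                ○ open, literals {P=F, R=T, T=T}.
              branch 1.1.2.2 (add T):
                ○ open, literals {P=F, R=T, T=T}.
      branch 1.2 (add not (not P and R), not (R or T)):
        not (R or T): α-rule — add not R, not T.
        × closes — contains both R and not R.
  branch 2 (add not ((not P and R) iff (R or T)), not (R and not ((R implies (not Q implies not P)) and not T))):
    not ((not P and R) iff (R or T)): β-rule — branch into (not P and R), not (R or T)  //  not (not P and R), (R or T).
      branch 2.1 (add (not P and R), not (R or T)):
        (not P and R): α-rule — add not P, R.
        not (R or T): α-rule — add not R, not T.
        × closes — contains both R and not R.
      branch 2.2 (add not (not P and R), (R or T)):
        not (R and not ((R implies (not Q implies not P)) and not T)): β-rule — branch into not R  //  not not ((R implies (not Q implies not P)) and not T).
          branch 2.2.1 (add not R):
            not (not P and R): β-rule — branch into not not P  //  not R.
              branch 2.2.1.1 (add not not P):
                (R or T): β-rule — branch into R  //  T.
                  branch 2.2.1.1.1 (add R):
                    × closes — contains both R and not R.
                  branch 2.2.1.1.2 (add T):
                    ○ open, literals {P=T, R=F, T=T}.
              branch 2.2.1.2 (add not R):
                (R or T): β-rule — branch into R  //  T.
                  branch 2.2.1.2.1 (add R):
                    × closes — contains both R and not R.
                  branch 2.2.1.2.2 (add T):
                    ○ open, literals {R=F, T=T}.
          branch 2.2.2 (add not not ((R implies (not Q implies not P)) and not T)):
            not not ((R implies (not Q implies not P)) and not T): α-rule — add (R implies (not Q implies not P)), not T.
            not (not P and R): β-rule — branch into not not P  //  not R.
              branch 2.2.2.1 (add not not P):
                (R or T): β-rule — branch into R  //  T.
                  branch 2.2.2.1.1 (add R):
                    (R implies (not Q implies not P)): β-rule — branch into not R  //  (not Q implies not P).
                      branch 2.2.2.1.1.1 (add not R):
                        × closes — contains both R and not R.
                      branch 2.2.2.1.1.2 (add (not Q implies not P)):
                        (not Q implies not P): β-rule — branch into not not Q  //  not P.
                          branch 2.2.2.1.1.2.1 (add not not Q):
                            ○ open, literals {P=T, Q=T, R=T, T=F}.
                          branch 2.2.2.1.1.2.2 (add not P):
                            × closes — contains both P and not P.
                  branch 2.2.2.1.2 (add T):
                    × closes — contains both T and not T.
              branch 2.2.2.2 (add not R):
                (R or T): β-rule — branch into R  //  T.
                  branch 2.2.2.2.1 (add R):
                    × closes — contains both R and not R.
                  branch 2.2.2.2.2 (add T):
                    × closes — contains both T and not T.
10 branches closed, 5 open.
Each open branch fixes some atoms; the unmentioned ones are free. Counting distinct full assignments: branch {P=F, R=T, T=T} (S, Q) contributes 4 new; branch {P=F, R=T, T=T} (S, Q) contributes 0 new; branch {P=T, R=F, T=T} (S, Q) contributes 4 new; branch {R=F, T=T} (P, S, Q) contributes 4 new; branch {P=T, Q=T, R=T, T=F} (S) contributes 2 new. Total: 14.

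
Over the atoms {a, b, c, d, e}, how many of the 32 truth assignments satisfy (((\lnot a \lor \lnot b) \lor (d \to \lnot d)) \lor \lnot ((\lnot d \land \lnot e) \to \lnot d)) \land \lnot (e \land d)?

Initial set: {((((\lnot a \lor \lnot b) \lor (d \to \lnot d)) \lor \lnot ((\lnot d \land \lnot e) \to \lnot d)) \land \lnot (e \land d))}.
((((\lnot a \lor \lnot b) \lor (d \to \lnot d)) \lor \lnot ((\lnot d \land \lnot e) \to \lnot d)) \land \lnot (e \land d)): α-rule — add (((\lnot a \lor \lnot b) \lor (d \to \lnot d)) \lor \lnot ((\lnot d \land \lnot e) \to \lnot d)), \lnot (e \land d).
(((\lnot a \lor \lnot b) \lor (d \to \lnot d)) \lor \lnot ((\lnot d \land \lnot e) \to \lnot d)): β-rule — branch into ((\lnot a \lor \lnot b) \lor (d \to \lnot d))  //  \lnot ((\lnot d \land \lnot e) \to \lnot d).
  branch 1 (add ((\lnot a \lor \lnot b) \lor (d \to \lnot d))):
    \lnot (e \land d): β-rule — branch into \lnot e  //  \lnot d.
      branch 1.1 (add \lnot e):
        ((\lnot a \lor \lnot b) \lor (d \to \lnot d)): β-rule — branch into (\lnot a \lor \lnot b)  //  (d \to \lnot d).
          branch 1.1.1 (add (\lnot a \lor \lnot b)):
            (\lnot a \lor \lnot b): β-rule — branch into \lnot a  //  \lnot b.
              branch 1.1.1.1 (add \lnot a):
                ○ open, literals {a=false, e=false}.
              branch 1.1.1.2 (add \lnot b):
                ○ open, literals {b=false, e=false}.
          branch 1.1.2 (add (d \to \lnot d)):
            (d \to \lnot d): β-rule — branch into \lnot d  //  \lnot d.
              branch 1.1.2.1 (add \lnot d):
                ○ open, literals {d=false, e=false}.
              branch 1.1.2.2 (add \lnot d):
                ○ open, literals {d=false, e=false}.
      branch 1.2 (add \lnot d):
        ((\lnot a \lor \lnot b) \lor (d \to \lnot d)): β-rule — branch into (\lnot a \lor \lnot b)  //  (d \to \lnot d).
          branch 1.2.1 (add (\lnot a \lor \lnot b)):
            (\lnot a \lor \lnot b): β-rule — branch into \lnot a  //  \lnot b.
              branch 1.2.1.1 (add \lnot a):
                ○ open, literals {a=false, d=false}.
              branch 1.2.1.2 (add \lnot b):
                ○ open, literals {b=false, d=false}.
          branch 1.2.2 (add (d \to \lnot d)):
            (d \to \lnot d): β-rule — branch into \lnot d  //  \lnot d.
              branch 1.2.2.1 (add \lnot d):
                ○ open, literals {d=false}.
              branch 1.2.2.2 (add \lnot d):
                ○ open, literals {d=false}.
  branch 2 (add \lnot ((\lnot d \land \lnot e) \to \lnot d)):
    \lnot ((\lnot d \land \lnot e) \to \lnot d): α-rule — add (\lnot d \land \lnot e), \lnot \lnot d.
    (\lnot d \land \lnot e): α-rule — add \lnot d, \lnot e.
    × closes — contains both d and \lnot d.
1 branch closed, 8 open.
Each open branch fixes some atoms; the unmentioned ones are free. Counting distinct full assignments: branch {a=false, e=false} (b, c, d) contributes 8 new; branch {b=false, e=false} (a, c, d) contributes 4 new; branch {d=false, e=false} (a, b, c) contributes 2 new; branch {d=false, e=false} (a, b, c) contributes 0 new; branch {a=false, d=false} (b, c, e) contributes 4 new; branch {b=false, d=false} (a, c, e) contributes 2 new; branch {d=false} (a, b, c, e) contributes 2 new; branch {d=false} (a, b, c, e) contributes 0 new. Total: 22.

22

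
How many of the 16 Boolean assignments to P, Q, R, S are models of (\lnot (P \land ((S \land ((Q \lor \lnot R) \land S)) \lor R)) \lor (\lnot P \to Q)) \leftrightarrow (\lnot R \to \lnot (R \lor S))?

Initial set: {T ((\lnot (P \land ((S \land ((Q \lor \lnot R) \land S)) \lor R)) \lor (\lnot P \to Q)) \leftrightarrow (\lnot R \to \lnot (R \lor S)))}.
T ((\lnot (P \land ((S \land ((Q \lor \lnot R) \land S)) \lor R)) \lor (\lnot P \to Q)) \leftrightarrow (\lnot R \to \lnot (R \lor S))): β-rule — branch into T (\lnot (P \land ((S \land ((Q \lor \lnot R) \land S)) \lor R)) \lor (\lnot P \to Q)), T (\lnot R \to \lnot (R \lor S))  //  F (\lnot (P \land ((S \land ((Q \lor \lnot R) \land S)) \lor R)) \lor (\lnot P \to Q)), F (\lnot R \to \lnot (R \lor S)).
  branch 1 (add T (\lnot (P \land ((S \land ((Q \lor \lnot R) \land S)) \lor R)) \lor (\lnot P \to Q)), T (\lnot R \to \lnot (R \lor S))):
    T (\lnot (P \land ((S \land ((Q \lor \lnot R) \land S)) \lor R)) \lor (\lnot P \to Q)): β-rule — branch into T \lnot (P \land ((S \land ((Q \lor \lnot R) \land S)) \lor R))  //  T (\lnot P \to Q).
      branch 1.1 (add T \lnot (P \land ((S \land ((Q \lor \lnot R) \land S)) \lor R))):
        T (\lnot R \to \lnot (R \lor S)): β-rule — branch into F \lnot R  //  T \lnot (R \lor S).
          branch 1.1.1 (add F \lnot R):
            T \lnot (P \land ((S \land ((Q \lor \lnot R) \land S)) \lor R)): β-rule — branch into F P  //  F ((S \land ((Q \lor \lnot R) \land S)) \lor R).
              branch 1.1.1.1 (add F P):
                ○ open, literals {P=false, R=true}.
              branch 1.1.1.2 (add F ((S \land ((Q \lor \lnot R) \land S)) \lor R)):
                F ((S \land ((Q \lor \lnot R) \land S)) \lor R): α-rule — add F (S \land ((Q \lor \lnot R) \land S)), F R.
                × closes — contains both R and \lnot R.
          branch 1.1.2 (add T \lnot (R \lor S)):
            T \lnot (R \lor S): α-rule — add F R, F S.
            T \lnot (P \land ((S \land ((Q \lor \lnot R) \land S)) \lor R)): β-rule — branch into F P  //  F ((S \land ((Q \lor \lnot R) \land S)) \lor R).
              branch 1.1.2.1 (add F P):
                ○ open, literals {P=false, R=false, S=false}.
              branch 1.1.2.2 (add F ((S \land ((Q \lor \lnot R) \land S)) \lor R)):
                F ((S \land ((Q \lor \lnot R) \land S)) \lor R): α-rule — add F (S \land ((Q \lor \lnot R) \land S)), F R.
                F (S \land ((Q \lor \lnot R) \land S)): β-rule — branch into F S  //  F ((Q \lor \lnot R) \land S).
                  branch 1.1.2.2.1 (add F S):
                    ○ open, literals {R=false, S=false}.
                  branch 1.1.2.2.2 (add F ((Q \lor \lnot R) \land S)):
                    F ((Q \lor \lnot R) \land S): β-rule — branch into F (Q \lor \lnot R)  //  F S.
                      branch 1.1.2.2.2.1 (add F (Q \lor \lnot R)):
                        F (Q \lor \lnot R): α-rule — add F Q, F \lnot R.
                        × closes — contains both R and \lnot R.
                      branch 1.1.2.2.2.2 (add F S):
                        ○ open, literals {R=false, S=false}.
      branch 1.2 (add T (\lnot P \to Q)):
        T (\lnot R \to \lnot (R \lor S)): β-rule — branch into F \lnot R  //  T \lnot (R \lor S).
          branch 1.2.1 (add F \lnot R):
            T (\lnot P \to Q): β-rule — branch into F \lnot P  //  T Q.
              branch 1.2.1.1 (add F \lnot P):
                ○ open, literals {P=true, R=true}.
              branch 1.2.1.2 (add T Q):
                ○ open, literals {Q=true, R=true}.
          branch 1.2.2 (add T \lnot (R \lor S)):
            T \lnot (R \lor S): α-rule — add F R, F S.
            T (\lnot P \to Q): β-rule — branch into F \lnot P  //  T Q.
              branch 1.2.2.1 (add F \lnot P):
                ○ open, literals {P=true, R=false, S=false}.
              branch 1.2.2.2 (add T Q):
                ○ open, literals {Q=true, R=false, S=false}.
  branch 2 (add F (\lnot (P \land ((S \land ((Q \lor \lnot R) \land S)) \lor R)) \lor (\lnot P \to Q)), F (\lnot R \to \lnot (R \lor S))):
    F (\lnot (P \land ((S \land ((Q \lor \lnot R) \land S)) \lor R)) \lor (\lnot P \to Q)): α-rule — add F \lnot (P \land ((S \land ((Q \lor \lnot R) \land S)) \lor R)), F (\lnot P \to Q).
    F (\lnot R \to \lnot (R \lor S)): α-rule — add T \lnot R, F \lnot (R \lor S).
    F \lnot (P \land ((S \land ((Q \lor \lnot R) \land S)) \lor R)): α-rule — add T P, T ((S \land ((Q \lor \lnot R) \land S)) \lor R).
    F (\lnot P \to Q): α-rule — add T \lnot P, F Q.
    × closes — contains both P and \lnot P.
3 branches closed, 8 open.
Each open branch fixes some atoms; the unmentioned ones are free. Counting distinct full assignments: branch {P=false, R=true} (Q, S) contributes 4 new; branch {P=false, R=false, S=false} (Q) contributes 2 new; branch {R=false, S=false} (P, Q) contributes 2 new; branch {R=false, S=false} (P, Q) contributes 0 new; branch {P=true, R=true} (Q, S) contributes 4 new; branch {Q=true, R=true} (P, S) contributes 0 new; branch {P=true, R=false, S=false} (Q) contributes 0 new; branch {Q=true, R=false, S=false} (P) contributes 0 new. Total: 12.

12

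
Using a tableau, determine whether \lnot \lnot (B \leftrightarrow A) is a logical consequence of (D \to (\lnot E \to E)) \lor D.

No

Initial set: {((D \to (\lnot E \to E)) \lor D); \lnot \lnot \lnot (B \leftrightarrow A)}.
\lnot \lnot \lnot (B \leftrightarrow A): drop double negation, giving \lnot (B \leftrightarrow A).
((D \to (\lnot E \to E)) \lor D): β-rule — branch into (D \to (\lnot E \to E))  //  D.
  branch 1 (add (D \to (\lnot E \to E))):
    \lnot (B \leftrightarrow A): β-rule — branch into B, \lnot A  //  \lnot B, A.
      branch 1.1 (add B, \lnot A):
        (D \to (\lnot E \to E)): β-rule — branch into \lnot D  //  (\lnot E \to E).
          branch 1.1.1 (add \lnot D):
            ○ open, literals {A=F, B=T, D=F}.
          branch 1.1.2 (add (\lnot E \to E)):
            (\lnot E \to E): β-rule — branch into \lnot \lnot E  //  E.
              branch 1.1.2.1 (add \lnot \lnot E):
                ○ open, literals {A=F, B=T, E=T}.
              branch 1.1.2.2 (add E):
                ○ open, literals {A=F, B=T, E=T}.
      branch 1.2 (add \lnot B, A):
        (D \to (\lnot E \to E)): β-rule — branch into \lnot D  //  (\lnot E \to E).
          branch 1.2.1 (add \lnot D):
            ○ open, literals {A=T, B=F, D=F}.
          branch 1.2.2 (add (\lnot E \to E)):
            (\lnot E \to E): β-rule — branch into \lnot \lnot E  //  E.
              branch 1.2.2.1 (add \lnot \lnot E):
                ○ open, literals {A=T, B=F, E=T}.
              branch 1.2.2.2 (add E):
                ○ open, literals {A=T, B=F, E=T}.
  branch 2 (add D):
    \lnot (B \leftrightarrow A): β-rule — branch into B, \lnot A  //  \lnot B, A.
      branch 2.1 (add B, \lnot A):
        ○ open, literals {A=F, B=T, D=T}.
      branch 2.2 (add \lnot B, A):
        ○ open, literals {A=T, B=F, D=T}.
0 branches closed, 8 open.
An open branch gives a countermodel: A=F, B=T, D=F (unmentioned atoms arbitrary); the premises hold there but the conclusion fails.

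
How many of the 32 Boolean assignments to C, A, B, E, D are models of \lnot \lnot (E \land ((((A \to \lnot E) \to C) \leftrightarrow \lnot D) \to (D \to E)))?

Initial set: {T \lnot \lnot (E \land ((((A \to \lnot E) \to C) \leftrightarrow \lnot D) \to (D \to E)))}.
T \lnot \lnot (E \land ((((A \to \lnot E) \to C) \leftrightarrow \lnot D) \to (D \to E))): drop double negation, giving T (E \land ((((A \to \lnot E) \to C) \leftrightarrow \lnot D) \to (D \to E))).
T (E \land ((((A \to \lnot E) \to C) \leftrightarrow \lnot D) \to (D \to E))): α-rule — add T E, T ((((A \to \lnot E) \to C) \leftrightarrow \lnot D) \to (D \to E)).
T ((((A \to \lnot E) \to C) \leftrightarrow \lnot D) \to (D \to E)): β-rule — branch into F (((A \to \lnot E) \to C) \leftrightarrow \lnot D)  //  T (D \to E).
  branch 1 (add F (((A \to \lnot E) \to C) \leftrightarrow \lnot D)):
    F (((A \to \lnot E) \to C) \leftrightarrow \lnot D): β-rule — branch into T ((A \to \lnot E) \to C), F \lnot D  //  F ((A \to \lnot E) \to C), T \lnot D.
      branch 1.1 (add T ((A \to \lnot E) \to C), F \lnot D):
        T ((A \to \lnot E) \to C): β-rule — branch into F (A \to \lnot E)  //  T C.
          branch 1.1.1 (add F (A \to \lnot E)):
            F (A \to \lnot E): α-rule — add T A, F \lnot E.
            ○ open, literals {A=true, D=true, E=true}.
          branch 1.1.2 (add T C):
            ○ open, literals {C=true, D=true, E=true}.
      branch 1.2 (add F ((A \to \lnot E) \to C), T \lnot D):
        F ((A \to \lnot E) \to C): α-rule — add T (A \to \lnot E), F C.
        T (A \to \lnot E): β-rule — branch into F A  //  T \lnot E.
          branch 1.2.1 (add F A):
            ○ open, literals {A=false, C=false, D=false, E=true}.
          branch 1.2.2 (add T \lnot E):
            × closes — contains both E and \lnot E.
  branch 2 (add T (D \to E)):
    T (D \to E): β-rule — branch into F D  //  T E.
      branch 2.1 (add F D):
        ○ open, literals {D=false, E=true}.
      branch 2.2 (add T E):
        ○ open, literals {E=true}.
1 branch closed, 5 open.
Each open branch fixes some atoms; the unmentioned ones are free. Counting distinct full assignments: branch {A=true, D=true, E=true} (C, B) contributes 4 new; branch {C=true, D=true, E=true} (A, B) contributes 2 new; branch {A=false, C=false, D=false, E=true} (B) contributes 2 new; branch {D=false, E=true} (C, A, B) contributes 6 new; branch {E=true} (C, A, B, D) contributes 2 new. Total: 16.

16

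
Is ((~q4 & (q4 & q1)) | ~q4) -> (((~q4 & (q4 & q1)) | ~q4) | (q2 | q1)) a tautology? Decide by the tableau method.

Assume the negation and expand:
Initial set: {F (((~q4 & (q4 & q1)) | ~q4) -> (((~q4 & (q4 & q1)) | ~q4) | (q2 | q1)))}.
F (((~q4 & (q4 & q1)) | ~q4) -> (((~q4 & (q4 & q1)) | ~q4) | (q2 | q1))): α-rule — add T ((~q4 & (q4 & q1)) | ~q4), F (((~q4 & (q4 & q1)) | ~q4) | (q2 | q1)).
F (((~q4 & (q4 & q1)) | ~q4) | (q2 | q1)): α-rule — add F ((~q4 & (q4 & q1)) | ~q4), F (q2 | q1).
F ((~q4 & (q4 & q1)) | ~q4): α-rule — add F (~q4 & (q4 & q1)), F ~q4.
F (q2 | q1): α-rule — add F q2, F q1.
T ((~q4 & (q4 & q1)) | ~q4): β-rule — branch into T (~q4 & (q4 & q1))  //  T ~q4.
  branch 1 (add T (~q4 & (q4 & q1))):
    T (~q4 & (q4 & q1)): α-rule — add T ~q4, T (q4 & q1).
    × closes — contains both q4 and ~q4.
  branch 2 (add T ~q4):
    × closes — contains both q4 and ~q4.
All 2 branches close.
Every branch closed, so the negation is unsatisfiable and the formula is valid.

Valid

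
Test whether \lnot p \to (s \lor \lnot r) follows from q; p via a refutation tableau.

Initial set: {q; p; \lnot (\lnot p \to (s \lor \lnot r))}.
\lnot (\lnot p \to (s \lor \lnot r)): α-rule — add \lnot p, \lnot (s \lor \lnot r).
× closes — contains both p and \lnot p.
All 1 branch closes.
Every branch closed, so the premises entail the conclusion.

Yes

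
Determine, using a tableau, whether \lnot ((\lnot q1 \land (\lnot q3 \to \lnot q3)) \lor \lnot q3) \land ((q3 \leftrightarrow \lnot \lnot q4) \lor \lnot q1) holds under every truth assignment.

Assume the negation and expand:
Initial set: {\lnot (\lnot ((\lnot q1 \land (\lnot q3 \to \lnot q3)) \lor \lnot q3) \land ((q3 \leftrightarrow \lnot \lnot q4) \lor \lnot q1))}.
\lnot (\lnot ((\lnot q1 \land (\lnot q3 \to \lnot q3)) \lor \lnot q3) \land ((q3 \leftrightarrow \lnot \lnot q4) \lor \lnot q1)): β-rule — branch into \lnot \lnot ((\lnot q1 \land (\lnot q3 \to \lnot q3)) \lor \lnot q3)  //  \lnot ((q3 \leftrightarrow \lnot \lnot q4) \lor \lnot q1).
  branch 1 (add \lnot \lnot ((\lnot q1 \land (\lnot q3 \to \lnot q3)) \lor \lnot q3)):
    \lnot \lnot ((\lnot q1 \land (\lnot q3 \to \lnot q3)) \lor \lnot q3): β-rule — branch into (\lnot q1 \land (\lnot q3 \to \lnot q3))  //  \lnot q3.
      branch 1.1 (add (\lnot q1 \land (\lnot q3 \to \lnot q3))):
        (\lnot q1 \land (\lnot q3 \to \lnot q3)): α-rule — add \lnot q1, (\lnot q3 \to \lnot q3).
        (\lnot q3 \to \lnot q3): β-rule — branch into \lnot \lnot q3  //  \lnot q3.
          branch 1.1.1 (add \lnot \lnot q3):
            ○ open, literals {q1=F, q3=T}.
          branch 1.1.2 (add \lnot q3):
            ○ open, literals {q1=F, q3=F}.
      branch 1.2 (add \lnot q3):
        ○ open, literals {q3=F}.
  branch 2 (add \lnot ((q3 \leftrightarrow \lnot \lnot q4) \lor \lnot q1)):
    \lnot ((q3 \leftrightarrow \lnot \lnot q4) \lor \lnot q1): α-rule — add \lnot (q3 \leftrightarrow \lnot \lnot q4), \lnot \lnot q1.
    \lnot (q3 \leftrightarrow \lnot \lnot q4): β-rule — branch into q3, \lnot \lnot \lnot q4  //  \lnot q3, \lnot \lnot q4.
      branch 2.1 (add q3, \lnot \lnot \lnot q4):
        \lnot \lnot \lnot q4: drop double negation, giving \lnot q4.
        ○ open, literals {q1=T, q3=T, q4=F}.
      branch 2.2 (add \lnot q3, \lnot \lnot q4):
        \lnot \lnot q4: drop double negation, giving q4.
        ○ open, literals {q1=T, q3=F, q4=T}.
0 branches closed, 5 open.
An open branch gives a countermodel: q1=F, q3=T (unmentioned atoms arbitrary); under it the original formula is false.

Not valid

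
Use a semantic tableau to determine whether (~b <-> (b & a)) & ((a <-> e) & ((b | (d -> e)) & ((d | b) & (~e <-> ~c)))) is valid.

Not valid

Assume the negation and expand:
Initial set: {~((~b <-> (b & a)) & ((a <-> e) & ((b | (d -> e)) & ((d | b) & (~e <-> ~c)))))}.
~((~b <-> (b & a)) & ((a <-> e) & ((b | (d -> e)) & ((d | b) & (~e <-> ~c))))): β-rule — branch into ~(~b <-> (b & a))  //  ~((a <-> e) & ((b | (d -> e)) & ((d | b) & (~e <-> ~c)))).
  branch 1 (add ~(~b <-> (b & a))):
    ~(~b <-> (b & a)): β-rule — branch into ~b, ~(b & a)  //  ~~b, (b & a).
      branch 1.1 (add ~b, ~(b & a)):
        ~(b & a): β-rule — branch into ~b  //  ~a.
          branch 1.1.1 (add ~b):
            ○ open, literals {b=false}.
          branch 1.1.2 (add ~a):
            ○ open, literals {a=false, b=false}.
      branch 1.2 (add ~~b, (b & a)):
        (b & a): α-rule — add b, a.
        ○ open, literals {a=true, b=true}.
  branch 2 (add ~((a <-> e) & ((b | (d -> e)) & ((d | b) & (~e <-> ~c))))):
    ~((a <-> e) & ((b | (d -> e)) & ((d | b) & (~e <-> ~c)))): β-rule — branch into ~(a <-> e)  //  ~((b | (d -> e)) & ((d | b) & (~e <-> ~c))).
      branch 2.1 (add ~(a <-> e)):
        ~(a <-> e): β-rule — branch into a, ~e  //  ~a, e.
          branch 2.1.1 (add a, ~e):
            ○ open, literals {a=true, e=false}.
          branch 2.1.2 (add ~a, e):
            ○ open, literals {a=false, e=true}.
      branch 2.2 (add ~((b | (d -> e)) & ((d | b) & (~e <-> ~c)))):
        ~((b | (d -> e)) & ((d | b) & (~e <-> ~c))): β-rule — branch into ~(b | (d -> e))  //  ~((d | b) & (~e <-> ~c)).
          branch 2.2.1 (add ~(b | (d -> e))):
            ~(b | (d -> e)): α-rule — add ~b, ~(d -> e).
            ~(d -> e): α-rule — add d, ~e.
            ○ open, literals {b=false, d=true, e=false}.
          branch 2.2.2 (add ~((d | b) & (~e <-> ~c))):
            ~((d | b) & (~e <-> ~c)): β-rule — branch into ~(d | b)  //  ~(~e <-> ~c).
              branch 2.2.2.1 (add ~(d | b)):
                ~(d | b): α-rule — add ~d, ~b.
                ○ open, literals {b=false, d=false}.
              branch 2.2.2.2 (add ~(~e <-> ~c)):
                ~(~e <-> ~c): β-rule — branch into ~e, ~~c  //  ~~e, ~c.
                  branch 2.2.2.2.1 (add ~e, ~~c):
                    ○ open, literals {c=true, e=false}.
                  branch 2.2.2.2.2 (add ~~e, ~c):
                    ○ open, literals {c=false, e=true}.
0 branches closed, 9 open.
An open branch gives a countermodel: b=false (unmentioned atoms arbitrary); under it the original formula is false.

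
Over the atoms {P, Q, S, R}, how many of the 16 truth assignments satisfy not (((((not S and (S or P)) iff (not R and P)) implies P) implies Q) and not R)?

10

Initial set: {not (((((not S and (S or P)) iff (not R and P)) implies P) implies Q) and not R)}.
not (((((not S and (S or P)) iff (not R and P)) implies P) implies Q) and not R): β-rule — branch into not ((((not S and (S or P)) iff (not R and P)) implies P) implies Q)  //  not not R.
  branch 1 (add not ((((not S and (S or P)) iff (not R and P)) implies P) implies Q)):
    not ((((not S and (S or P)) iff (not R and P)) implies P) implies Q): α-rule — add (((not S and (S or P)) iff (not R and P)) implies P), not Q.
    (((not S and (S or P)) iff (not R and P)) implies P): β-rule — branch into not ((not S and (S or P)) iff (not R and P))  //  P.
      branch 1.1 (add not ((not S and (S or P)) iff (not R and P))):
        not ((not S and (S or P)) iff (not R and P)): β-rule — branch into (not S and (S or P)), not (not R and P)  //  not (not S and (S or P)), (not R and P).
          branch 1.1.1 (add (not S and (S or P)), not (not R and P)):
            (not S and (S or P)): α-rule — add not S, (S or P).
            not (not R and P): β-rule — branch into not not R  //  not P.
              branch 1.1.1.1 (add not not R):
                (S or P): β-rule — branch into S  //  P.
                  branch 1.1.1.1.1 (add S):
                    × closes — contains both S and not S.
                  branch 1.1.1.1.2 (add P):
                    ○ open, literals {P=true, Q=false, R=true, S=false}.
              branch 1.1.1.2 (add not P):
                (S or P): β-rule — branch into S  //  P.
                  branch 1.1.1.2.1 (add S):
                    × closes — contains both S and not S.
                  branch 1.1.1.2.2 (add P):
                    × closes — contains both P and not P.
          branch 1.1.2 (add not (not S and (S or P)), (not R and P)):
            (not R and P): α-rule — add not R, P.
            not (not S and (S or P)): β-rule — branch into not not S  //  not (S or P).
              branch 1.1.2.1 (add not not S):
                ○ open, literals {P=true, Q=false, R=false, S=true}.
              branch 1.1.2.2 (add not (S or P)):
                not (S or P): α-rule — add not S, not P.
                × closes — contains both P and not P.
      branch 1.2 (add P):
        ○ open, literals {P=true, Q=false}.
  branch 2 (add not not R):
    ○ open, literals {R=true}.
4 branches closed, 4 open.
Each open branch fixes some atoms; the unmentioned ones are free. Counting distinct full assignments: branch {P=true, Q=false, R=true, S=false} (none free) contributes 1 new; branch {P=true, Q=false, R=false, S=true} (none free) contributes 1 new; branch {P=true, Q=false} (S, R) contributes 2 new; branch {R=true} (P, Q, S) contributes 6 new. Total: 10.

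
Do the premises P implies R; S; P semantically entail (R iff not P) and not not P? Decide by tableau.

Initial set: {(P implies R); S; P; not ((R iff not P) and not not P)}.
(P implies R): β-rule — branch into not P  //  R.
  branch 1 (add not P):
    × closes — contains both P and not P.
  branch 2 (add R):
    not ((R iff not P) and not not P): β-rule — branch into not (R iff not P)  //  not not not P.
      branch 2.1 (add not (R iff not P)):
        not (R iff not P): β-rule — branch into R, not not P  //  not R, not P.
          branch 2.1.1 (add R, not not P):
            ○ open, literals {P=1, R=1, S=1}.
          branch 2.1.2 (add not R, not P):
            × closes — contains both R and not R.
      branch 2.2 (add not not not P):
        not not not P: drop double negation, giving not P.
        × closes — contains both P and not P.
3 branches closed, 1 open.
An open branch gives a countermodel: P=1, R=1, S=1 (unmentioned atoms arbitrary); the premises hold there but the conclusion fails.

No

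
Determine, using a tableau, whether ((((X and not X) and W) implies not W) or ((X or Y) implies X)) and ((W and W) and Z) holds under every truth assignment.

Assume the negation and expand:
Initial set: {F (((((X and not X) and W) implies not W) or ((X or Y) implies X)) and ((W and W) and Z))}.
F (((((X and not X) and W) implies not W) or ((X or Y) implies X)) and ((W and W) and Z)): β-rule — branch into F ((((X and not X) and W) implies not W) or ((X or Y) implies X))  //  F ((W and W) and Z).
  branch 1 (add F ((((X and not X) and W) implies not W) or ((X or Y) implies X))):
    F ((((X and not X) and W) implies not W) or ((X or Y) implies X)): α-rule — add F (((X and not X) and W) implies not W), F ((X or Y) implies X).
    F (((X and not X) and W) implies not W): α-rule — add T ((X and not X) and W), F not W.
    F ((X or Y) implies X): α-rule — add T (X or Y), F X.
    T ((X and not X) and W): α-rule — add T (X and not X), T W.
    T (X and not X): α-rule — add T X, T not X.
    × closes — contains both X and not X.
  branch 2 (add F ((W and W) and Z)):
    F ((W and W) and Z): β-rule — branch into F (W and W)  //  F Z.
      branch 2.1 (add F (W and W)):
        F (W and W): β-rule — branch into F W  //  F W.
          branch 2.1.1 (add F W):
            ○ open, literals {W=F}.
          branch 2.1.2 (add F W):
            ○ open, literals {W=F}.
      branch 2.2 (add F Z):
        ○ open, literals {Z=F}.
1 branch closed, 3 open.
An open branch gives a countermodel: W=F (unmentioned atoms arbitrary); under it the original formula is false.

Not valid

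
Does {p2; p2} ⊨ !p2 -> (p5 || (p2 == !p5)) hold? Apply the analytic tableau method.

Yes

Initial set: {p2; p2; !(!p2 -> (p5 || (p2 == !p5)))}.
!(!p2 -> (p5 || (p2 == !p5))): α-rule — add !p2, !(p5 || (p2 == !p5)).
× closes — contains both p2 and !p2.
All 1 branch closes.
Every branch closed, so the premises entail the conclusion.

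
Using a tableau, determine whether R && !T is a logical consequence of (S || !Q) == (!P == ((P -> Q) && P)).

No

Initial set: {((S || !Q) == (!P == ((P -> Q) && P))); !(R && !T)}.
((S || !Q) == (!P == ((P -> Q) && P))): β-rule — branch into (S || !Q), (!P == ((P -> Q) && P))  //  !(S || !Q), !(!P == ((P -> Q) && P)).
  branch 1 (add (S || !Q), (!P == ((P -> Q) && P))):
    !(R && !T): β-rule — branch into !R  //  !!T.
      branch 1.1 (add !R):
        (S || !Q): β-rule — branch into S  //  !Q.
          branch 1.1.1 (add S):
            (!P == ((P -> Q) && P)): β-rule — branch into !P, ((P -> Q) && P)  //  !!P, !((P -> Q) && P).
              branch 1.1.1.1 (add !P, ((P -> Q) && P)):
                ((P -> Q) && P): α-rule — add (P -> Q), P.
                × closes — contains both P and !P.
              branch 1.1.1.2 (add !!P, !((P -> Q) && P)):
                !((P -> Q) && P): β-rule — branch into !(P -> Q)  //  !P.
                  branch 1.1.1.2.1 (add !(P -> Q)):
                    !(P -> Q): α-rule — add P, !Q.
                    ○ open, literals {P=1, Q=0, R=0, S=1}.
                  branch 1.1.1.2.2 (add !P):
                    × closes — contains both P and !P.
          branch 1.1.2 (add !Q):
            (!P == ((P -> Q) && P)): β-rule — branch into !P, ((P -> Q) && P)  //  !!P, !((P -> Q) && P).
              branch 1.1.2.1 (add !P, ((P -> Q) && P)):
                ((P -> Q) && P): α-rule — add (P -> Q), P.
                × closes — contains both P and !P.
              branch 1.1.2.2 (add !!P, !((P -> Q) && P)):
                !((P -> Q) && P): β-rule — branch into !(P -> Q)  //  !P.
                  branch 1.1.2.2.1 (add !(P -> Q)):
                    !(P -> Q): α-rule — add P, !Q.
                    ○ open, literals {P=1, Q=0, R=0}.
                  branch 1.1.2.2.2 (add !P):
                    × closes — contains both P and !P.
      branch 1.2 (add !!T):
        (S || !Q): β-rule — branch into S  //  !Q.
          branch 1.2.1 (add S):
            (!P == ((P -> Q) && P)): β-rule — branch into !P, ((P -> Q) && P)  //  !!P, !((P -> Q) && P).
              branch 1.2.1.1 (add !P, ((P -> Q) && P)):
                ((P -> Q) && P): α-rule — add (P -> Q), P.
                × closes — contains both P and !P.
              branch 1.2.1.2 (add !!P, !((P -> Q) && P)):
                !((P -> Q) && P): β-rule — branch into !(P -> Q)  //  !P.
                  branch 1.2.1.2.1 (add !(P -> Q)):
                    !(P -> Q): α-rule — add P, !Q.
                    ○ open, literals {P=1, Q=0, S=1, T=1}.
                  branch 1.2.1.2.2 (add !P):
                    × closes — contains both P and !P.
          branch 1.2.2 (add !Q):
            (!P == ((P -> Q) && P)): β-rule — branch into !P, ((P -> Q) && P)  //  !!P, !((P -> Q) && P).
              branch 1.2.2.1 (add !P, ((P -> Q) && P)):
                ((P -> Q) && P): α-rule — add (P -> Q), P.
                × closes — contains both P and !P.
              branch 1.2.2.2 (add !!P, !((P -> Q) && P)):
                !((P -> Q) && P): β-rule — branch into !(P -> Q)  //  !P.
                  branch 1.2.2.2.1 (add !(P -> Q)):
                    !(P -> Q): α-rule — add P, !Q.
                    ○ open, literals {P=1, Q=0, T=1}.
                  branch 1.2.2.2.2 (add !P):
                    × closes — contains both P and !P.
  branch 2 (add !(S || !Q), !(!P == ((P -> Q) && P))):
    !(S || !Q): α-rule — add !S, !!Q.
    !(R && !T): β-rule — branch into !R  //  !!T.
      branch 2.1 (add !R):
        !(!P == ((P -> Q) && P)): β-rule — branch into !P, !((P -> Q) && P)  //  !!P, ((P -> Q) && P).
          branch 2.1.1 (add !P, !((P -> Q) && P)):
            !((P -> Q) && P): β-rule — branch into !(P -> Q)  //  !P.
              branch 2.1.1.1 (add !(P -> Q)):
                !(P -> Q): α-rule — add P, !Q.
                × closes — contains both P and !P.
              branch 2.1.1.2 (add !P):
                ○ open, literals {P=0, Q=1, R=0, S=0}.
          branch 2.1.2 (add !!P, ((P -> Q) && P)):
            ((P -> Q) && P): α-rule — add (P -> Q), P.
            (P -> Q): β-rule — branch into !P  //  Q.
              branch 2.1.2.1 (add !P):
                × closes — contains both P and !P.
              branch 2.1.2.2 (add Q):
                ○ open, literals {P=1, Q=1, R=0, S=0}.
      branch 2.2 (add !!T):
        !(!P == ((P -> Q) && P)): β-rule — branch into !P, !((P -> Q) && P)  //  !!P, ((P -> Q) && P).
          branch 2.2.1 (add !P, !((P -> Q) && P)):
            !((P -> Q) && P): β-rule — branch into !(P -> Q)  //  !P.
              branch 2.2.1.1 (add !(P -> Q)):
                !(P -> Q): α-rule — add P, !Q.
                × closes — contains both P and !P.
              branch 2.2.1.2 (add !P):
                ○ open, literals {P=0, Q=1, S=0, T=1}.
          branch 2.2.2 (add !!P, ((P -> Q) && P)):
            ((P -> Q) && P): α-rule — add (P -> Q), P.
            (P -> Q): β-rule — branch into !P  //  Q.
              branch 2.2.2.1 (add !P):
                × closes — contains both P and !P.
              branch 2.2.2.2 (add Q):
                ○ open, literals {P=1, Q=1, S=0, T=1}.
12 branches closed, 8 open.
An open branch gives a countermodel: P=1, Q=0, R=0, S=1 (unmentioned atoms arbitrary); the premises hold there but the conclusion fails.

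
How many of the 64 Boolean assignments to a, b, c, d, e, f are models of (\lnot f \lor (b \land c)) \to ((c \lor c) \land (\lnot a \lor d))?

Initial set: {T ((\lnot f \lor (b \land c)) \to ((c \lor c) \land (\lnot a \lor d)))}.
T ((\lnot f \lor (b \land c)) \to ((c \lor c) \land (\lnot a \lor d))): β-rule — branch into F (\lnot f \lor (b \land c))  //  T ((c \lor c) \land (\lnot a \lor d)).
  branch 1 (add F (\lnot f \lor (b \land c))):
    F (\lnot f \lor (b \land c)): α-rule — add F \lnot f, F (b \land c).
    F (b \land c): β-rule — branch into F b  //  F c.
      branch 1.1 (add F b):
        ○ open, literals {b=F, f=T}.
      branch 1.2 (add F c):
        ○ open, literals {c=F, f=T}.
  branch 2 (add T ((c \lor c) \land (\lnot a \lor d))):
    T ((c \lor c) \land (\lnot a \lor d)): α-rule — add T (c \lor c), T (\lnot a \lor d).
    T (c \lor c): β-rule — branch into T c  //  T c.
      branch 2.1 (add T c):
        T (\lnot a \lor d): β-rule — branch into T \lnot a  //  T d.
          branch 2.1.1 (add T \lnot a):
            ○ open, literals {a=F, c=T}.
          branch 2.1.2 (add T d):
            ○ open, literals {c=T, d=T}.
      branch 2.2 (add T c):
        T (\lnot a \lor d): β-rule — branch into T \lnot a  //  T d.
          branch 2.2.1 (add T \lnot a):
            ○ open, literals {a=F, c=T}.
          branch 2.2.2 (add T d):
            ○ open, literals {c=T, d=T}.
0 branches closed, 6 open.
Each open branch fixes some atoms; the unmentioned ones are free. Counting distinct full assignments: branch {b=F, f=T} (a, c, d, e) contributes 16 new; branch {c=F, f=T} (a, b, d, e) contributes 8 new; branch {a=F, c=T} (b, d, e, f) contributes 12 new; branch {c=T, d=T} (a, b, e, f) contributes 6 new; branch {a=F, c=T} (b, d, e, f) contributes 0 new; branch {c=T, d=T} (a, b, e, f) contributes 0 new. Total: 42.

42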